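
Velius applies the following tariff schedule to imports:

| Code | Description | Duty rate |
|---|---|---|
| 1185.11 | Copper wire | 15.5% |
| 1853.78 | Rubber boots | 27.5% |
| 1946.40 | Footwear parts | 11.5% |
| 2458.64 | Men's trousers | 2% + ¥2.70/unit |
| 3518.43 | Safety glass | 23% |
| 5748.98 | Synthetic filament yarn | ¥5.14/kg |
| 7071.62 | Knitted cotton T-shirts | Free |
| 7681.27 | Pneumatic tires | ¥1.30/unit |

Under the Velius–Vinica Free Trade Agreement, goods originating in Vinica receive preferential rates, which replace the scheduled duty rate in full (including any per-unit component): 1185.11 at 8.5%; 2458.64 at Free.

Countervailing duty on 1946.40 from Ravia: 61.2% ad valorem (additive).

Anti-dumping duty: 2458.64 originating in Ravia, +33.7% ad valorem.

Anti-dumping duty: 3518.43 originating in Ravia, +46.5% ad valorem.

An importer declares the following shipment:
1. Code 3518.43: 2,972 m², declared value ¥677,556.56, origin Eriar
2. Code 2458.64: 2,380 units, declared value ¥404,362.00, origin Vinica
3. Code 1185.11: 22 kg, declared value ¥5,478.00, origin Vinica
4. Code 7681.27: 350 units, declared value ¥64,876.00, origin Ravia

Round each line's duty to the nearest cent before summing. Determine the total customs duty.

Line 1 (3518.43, Eriar, 2,972 m², ¥677,556.56):
Base rate for 3518.43 is 23%.
The additional-duty order on 3518.43 targets Ravia, not Eriar; it does not apply.
Duty = ¥677,556.56 × 23% = ¥155,838.01.
Line 2 (2458.64, Vinica, 2,380 units, ¥404,362.00):
Base rate for 2458.64 is 2% + ¥2.70/unit.
Origin Vinica qualifies under the Velius–Vinica agreement and 2458.64 is covered: preferential rate Free applies instead.
The additional-duty order on 2458.64 targets Ravia, not Vinica; it does not apply.
Duty = ¥404,362.00 × 0% = ¥0.00.
Line 3 (1185.11, Vinica, 22 kg, ¥5,478.00):
Base rate for 1185.11 is 15.5%.
Origin Vinica qualifies under the Velius–Vinica agreement and 1185.11 is covered: preferential rate 8.5% applies instead.
Duty = ¥5,478.00 × 8.5% = ¥465.63.
Line 4 (7681.27, Ravia, 350 units, ¥64,876.00):
Base rate for 7681.27 is ¥1.30/unit.
Duty = 350 × ¥1.30 = ¥455.00.
Total = ¥155,838.01 + ¥0.00 + ¥465.63 + ¥455.00 = ¥156,758.64.

¥156,758.64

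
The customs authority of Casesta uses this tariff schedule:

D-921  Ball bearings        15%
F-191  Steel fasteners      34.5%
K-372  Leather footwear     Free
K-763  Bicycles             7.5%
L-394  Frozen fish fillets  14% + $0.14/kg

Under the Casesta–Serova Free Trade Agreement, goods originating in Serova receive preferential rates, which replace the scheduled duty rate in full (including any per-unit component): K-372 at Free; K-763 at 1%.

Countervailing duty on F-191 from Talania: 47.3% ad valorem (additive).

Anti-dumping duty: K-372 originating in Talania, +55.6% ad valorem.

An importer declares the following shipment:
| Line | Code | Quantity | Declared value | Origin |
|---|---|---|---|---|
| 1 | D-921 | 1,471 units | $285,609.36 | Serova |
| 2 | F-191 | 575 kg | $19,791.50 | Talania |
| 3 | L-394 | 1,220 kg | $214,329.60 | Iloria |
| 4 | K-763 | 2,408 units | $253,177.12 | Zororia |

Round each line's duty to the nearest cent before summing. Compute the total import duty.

$108,196.07

Line 1 (D-921, Serova, 1,471 units, $285,609.36):
Base rate for D-921 is 15%.
Origin Serova is the FTA partner but D-921 is not on the preference list; base rate stands.
Duty = $285,609.36 × 15% = $42,841.40.
Line 2 (F-191, Talania, 575 kg, $19,791.50):
Base rate for F-191 is 34.5%.
Additional duty on F-191 from Talania: +47.3%. Applied ad valorem rate: 34.5% + 47.3% = 81.8%.
Duty = $19,791.50 × 81.8% = $16,189.45.
Line 3 (L-394, Iloria, 1,220 kg, $214,329.60):
Base rate for L-394 is 14% + $0.14/kg.
Duty = $214,329.60 × 14% + 1,220 × $0.14 = $30,176.94.
Line 4 (K-763, Zororia, 2,408 units, $253,177.12):
Base rate for K-763 is 7.5%.
K-763 has an FTA preferential rate, but origin Zororia is not Serova; base rate stands.
Duty = $253,177.12 × 7.5% = $18,988.28.
Total = $42,841.40 + $16,189.45 + $30,176.94 + $18,988.28 = $108,196.07.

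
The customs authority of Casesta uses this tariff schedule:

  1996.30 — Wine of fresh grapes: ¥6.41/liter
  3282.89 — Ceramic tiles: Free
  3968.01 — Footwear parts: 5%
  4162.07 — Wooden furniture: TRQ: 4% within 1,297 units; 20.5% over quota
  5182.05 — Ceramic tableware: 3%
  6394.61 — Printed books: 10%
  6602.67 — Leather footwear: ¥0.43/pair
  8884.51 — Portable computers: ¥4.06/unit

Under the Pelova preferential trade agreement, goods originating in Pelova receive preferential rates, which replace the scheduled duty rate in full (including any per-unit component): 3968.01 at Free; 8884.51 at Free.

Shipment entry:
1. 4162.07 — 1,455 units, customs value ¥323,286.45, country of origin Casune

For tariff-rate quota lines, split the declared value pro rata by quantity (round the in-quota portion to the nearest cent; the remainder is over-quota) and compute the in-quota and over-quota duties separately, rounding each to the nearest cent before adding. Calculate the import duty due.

¥18,723.95

Line 1 (4162.07, Casune, 1,455 units, ¥323,286.45):
Code 4162.07 is under a tariff-rate quota (threshold 1,297 units). In-quota: 1,297 units at 4%; over-quota: 158 units at 20.5%.
Pro-rata value split: in-quota = ¥323,286.45 × 1,297/1,455 = ¥288,180.43; over-quota = ¥323,286.45 − ¥288,180.43 = ¥35,106.02.
In-quota duty = ¥288,180.43 × 4% = ¥11,527.22. Over-quota duty = ¥35,106.02 × 20.5% = ¥7,196.73.
Line duty = ¥11,527.22 + ¥7,196.73 = ¥18,723.95.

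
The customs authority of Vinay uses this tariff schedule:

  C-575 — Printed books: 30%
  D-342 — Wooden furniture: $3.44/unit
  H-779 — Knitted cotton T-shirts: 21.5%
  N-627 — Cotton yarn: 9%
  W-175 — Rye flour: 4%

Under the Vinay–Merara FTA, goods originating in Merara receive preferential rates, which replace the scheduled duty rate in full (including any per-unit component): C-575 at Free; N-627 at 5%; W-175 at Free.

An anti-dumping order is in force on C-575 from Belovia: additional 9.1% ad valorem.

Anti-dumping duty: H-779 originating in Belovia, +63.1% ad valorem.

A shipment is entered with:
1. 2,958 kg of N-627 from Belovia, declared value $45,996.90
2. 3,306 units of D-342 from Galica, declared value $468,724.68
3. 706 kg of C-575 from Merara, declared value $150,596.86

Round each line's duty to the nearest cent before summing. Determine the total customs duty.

Line 1 (N-627, Belovia, 2,958 kg, $45,996.90):
Base rate for N-627 is 9%.
N-627 has an FTA preferential rate, but origin Belovia is not Merara; base rate stands.
Duty = $45,996.90 × 9% = $4,139.72.
Line 2 (D-342, Galica, 3,306 units, $468,724.68):
Base rate for D-342 is $3.44/unit.
Duty = 3,306 × $3.44 = $11,372.64.
Line 3 (C-575, Merara, 706 kg, $150,596.86):
Base rate for C-575 is 30%.
Origin Merara qualifies under the Vinay–Merara agreement and C-575 is covered: preferential rate Free applies instead.
The additional-duty order on C-575 targets Belovia, not Merara; it does not apply.
Duty = $150,596.86 × 0% = $0.00.
Total = $4,139.72 + $11,372.64 + $0.00 = $15,512.36.

$15,512.36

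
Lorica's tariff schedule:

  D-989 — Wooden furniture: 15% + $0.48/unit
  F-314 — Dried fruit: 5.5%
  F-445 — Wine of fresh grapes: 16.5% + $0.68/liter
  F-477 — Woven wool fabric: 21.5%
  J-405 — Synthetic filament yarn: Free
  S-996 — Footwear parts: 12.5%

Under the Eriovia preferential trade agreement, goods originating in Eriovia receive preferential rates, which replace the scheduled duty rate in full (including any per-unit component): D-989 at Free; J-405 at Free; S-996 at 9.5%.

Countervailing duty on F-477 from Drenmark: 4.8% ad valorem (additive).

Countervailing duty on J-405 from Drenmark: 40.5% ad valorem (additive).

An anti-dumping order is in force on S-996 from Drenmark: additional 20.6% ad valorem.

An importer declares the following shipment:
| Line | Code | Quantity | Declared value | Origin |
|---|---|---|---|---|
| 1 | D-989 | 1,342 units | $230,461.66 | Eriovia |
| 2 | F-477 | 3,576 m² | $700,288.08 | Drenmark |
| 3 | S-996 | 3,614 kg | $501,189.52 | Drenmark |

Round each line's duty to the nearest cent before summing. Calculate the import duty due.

Line 1 (D-989, Eriovia, 1,342 units, $230,461.66):
Base rate for D-989 is 15% + $0.48/unit.
Origin Eriovia qualifies under the Lorica–Eriovia agreement and D-989 is covered: preferential rate Free applies instead.
Duty = $230,461.66 × 0% = $0.00.
Line 2 (F-477, Drenmark, 3,576 m², $700,288.08):
Base rate for F-477 is 21.5%.
Additional duty on F-477 from Drenmark: +4.8%. Applied ad valorem rate: 21.5% + 4.8% = 26.3%.
Duty = $700,288.08 × 26.3% = $184,175.77.
Line 3 (S-996, Drenmark, 3,614 kg, $501,189.52):
Base rate for S-996 is 12.5%.
S-996 has an FTA preferential rate, but origin Drenmark is not Eriovia; base rate stands.
Additional duty on S-996 from Drenmark: +20.6%. Applied ad valorem rate: 12.5% + 20.6% = 33.1%.
Duty = $501,189.52 × 33.1% = $165,893.73.
Total = $0.00 + $184,175.77 + $165,893.73 = $350,069.50.

$350,069.50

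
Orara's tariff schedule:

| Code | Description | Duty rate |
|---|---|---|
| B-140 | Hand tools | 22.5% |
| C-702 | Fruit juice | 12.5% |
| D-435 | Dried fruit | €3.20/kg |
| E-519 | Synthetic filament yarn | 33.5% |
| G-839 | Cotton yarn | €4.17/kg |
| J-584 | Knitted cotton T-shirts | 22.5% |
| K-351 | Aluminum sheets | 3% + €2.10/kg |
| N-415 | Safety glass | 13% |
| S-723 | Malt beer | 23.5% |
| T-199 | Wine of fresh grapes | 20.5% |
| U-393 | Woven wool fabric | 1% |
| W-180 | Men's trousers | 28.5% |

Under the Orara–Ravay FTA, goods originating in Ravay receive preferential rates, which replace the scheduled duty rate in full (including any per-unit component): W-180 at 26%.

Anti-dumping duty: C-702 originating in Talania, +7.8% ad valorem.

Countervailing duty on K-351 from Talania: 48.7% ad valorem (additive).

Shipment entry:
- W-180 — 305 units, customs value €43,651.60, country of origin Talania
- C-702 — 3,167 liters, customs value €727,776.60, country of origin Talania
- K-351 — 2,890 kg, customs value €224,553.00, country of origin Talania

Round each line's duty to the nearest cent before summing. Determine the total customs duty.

Line 1 (W-180, Talania, 305 units, €43,651.60):
Base rate for W-180 is 28.5%.
W-180 has an FTA preferential rate, but origin Talania is not Ravay; base rate stands.
Duty = €43,651.60 × 28.5% = €12,440.71.
Line 2 (C-702, Talania, 3,167 liters, €727,776.60):
Base rate for C-702 is 12.5%.
Additional duty on C-702 from Talania: +7.8%. Applied ad valorem rate: 12.5% + 7.8% = 20.3%.
Duty = €727,776.60 × 20.3% = €147,738.65.
Line 3 (K-351, Talania, 2,890 kg, €224,553.00):
Base rate for K-351 is 3% + €2.10/kg.
Additional duty on K-351 from Talania: +48.7%. Applied ad valorem rate: 3% + 48.7% = 51.7%.
Duty = €224,553.00 × 51.7% + 2,890 × €2.10 = €122,162.90.
Total = €12,440.71 + €147,738.65 + €122,162.90 = €282,342.26.

€282,342.26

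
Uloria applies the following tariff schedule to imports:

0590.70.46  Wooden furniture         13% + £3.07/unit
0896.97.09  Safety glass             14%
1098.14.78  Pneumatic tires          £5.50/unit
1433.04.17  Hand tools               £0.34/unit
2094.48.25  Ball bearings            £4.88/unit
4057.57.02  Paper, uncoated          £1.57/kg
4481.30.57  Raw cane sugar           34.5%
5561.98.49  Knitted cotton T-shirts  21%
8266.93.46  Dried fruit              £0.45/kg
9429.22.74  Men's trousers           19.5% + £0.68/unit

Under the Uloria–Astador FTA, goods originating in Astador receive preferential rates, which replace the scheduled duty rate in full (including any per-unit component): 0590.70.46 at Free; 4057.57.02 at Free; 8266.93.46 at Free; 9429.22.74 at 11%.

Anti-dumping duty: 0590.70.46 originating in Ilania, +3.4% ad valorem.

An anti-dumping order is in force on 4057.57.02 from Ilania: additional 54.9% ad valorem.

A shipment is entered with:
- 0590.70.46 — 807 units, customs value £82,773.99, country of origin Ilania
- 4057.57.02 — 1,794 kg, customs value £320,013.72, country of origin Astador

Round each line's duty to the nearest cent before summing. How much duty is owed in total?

Line 1 (0590.70.46, Ilania, 807 units, £82,773.99):
Base rate for 0590.70.46 is 13% + £3.07/unit.
0590.70.46 has an FTA preferential rate, but origin Ilania is not Astador; base rate stands.
Additional duty on 0590.70.46 from Ilania: +3.4%. Applied ad valorem rate: 13% + 3.4% = 16.4%.
Duty = £82,773.99 × 16.4% + 807 × £3.07 = £16,052.42.
Line 2 (4057.57.02, Astador, 1,794 kg, £320,013.72):
Base rate for 4057.57.02 is £1.57/kg.
Origin Astador qualifies under the Uloria–Astador agreement and 4057.57.02 is covered: preferential rate Free applies instead.
The additional-duty order on 4057.57.02 targets Ilania, not Astador; it does not apply.
Duty = £320,013.72 × 0% = £0.00.
Total = £16,052.42 + £0.00 = £16,052.42.

£16,052.42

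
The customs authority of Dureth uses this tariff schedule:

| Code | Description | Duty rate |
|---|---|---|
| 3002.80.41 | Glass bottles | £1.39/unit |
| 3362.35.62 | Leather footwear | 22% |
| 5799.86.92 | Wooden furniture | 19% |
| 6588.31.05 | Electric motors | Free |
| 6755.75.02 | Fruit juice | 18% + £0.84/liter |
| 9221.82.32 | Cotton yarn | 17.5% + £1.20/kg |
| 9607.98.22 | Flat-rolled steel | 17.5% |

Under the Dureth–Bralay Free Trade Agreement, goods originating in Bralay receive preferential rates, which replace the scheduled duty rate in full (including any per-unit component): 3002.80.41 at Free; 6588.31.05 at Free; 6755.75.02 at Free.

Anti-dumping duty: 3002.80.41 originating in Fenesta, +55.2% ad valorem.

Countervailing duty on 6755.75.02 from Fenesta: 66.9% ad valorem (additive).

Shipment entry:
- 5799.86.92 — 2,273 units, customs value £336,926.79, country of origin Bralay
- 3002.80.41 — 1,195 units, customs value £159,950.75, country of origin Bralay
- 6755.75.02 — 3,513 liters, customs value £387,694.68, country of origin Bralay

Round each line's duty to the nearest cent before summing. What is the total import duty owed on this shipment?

£64,016.09

Line 1 (5799.86.92, Bralay, 2,273 units, £336,926.79):
Base rate for 5799.86.92 is 19%.
Origin Bralay is the FTA partner but 5799.86.92 is not on the preference list; base rate stands.
Duty = £336,926.79 × 19% = £64,016.09.
Line 2 (3002.80.41, Bralay, 1,195 units, £159,950.75):
Base rate for 3002.80.41 is £1.39/unit.
Origin Bralay qualifies under the Dureth–Bralay agreement and 3002.80.41 is covered: preferential rate Free applies instead.
The additional-duty order on 3002.80.41 targets Fenesta, not Bralay; it does not apply.
Duty = £159,950.75 × 0% = £0.00.
Line 3 (6755.75.02, Bralay, 3,513 liters, £387,694.68):
Base rate for 6755.75.02 is 18% + £0.84/liter.
Origin Bralay qualifies under the Dureth–Bralay agreement and 6755.75.02 is covered: preferential rate Free applies instead.
The additional-duty order on 6755.75.02 targets Fenesta, not Bralay; it does not apply.
Duty = £387,694.68 × 0% = £0.00.
Total = £64,016.09 + £0.00 + £0.00 = £64,016.09.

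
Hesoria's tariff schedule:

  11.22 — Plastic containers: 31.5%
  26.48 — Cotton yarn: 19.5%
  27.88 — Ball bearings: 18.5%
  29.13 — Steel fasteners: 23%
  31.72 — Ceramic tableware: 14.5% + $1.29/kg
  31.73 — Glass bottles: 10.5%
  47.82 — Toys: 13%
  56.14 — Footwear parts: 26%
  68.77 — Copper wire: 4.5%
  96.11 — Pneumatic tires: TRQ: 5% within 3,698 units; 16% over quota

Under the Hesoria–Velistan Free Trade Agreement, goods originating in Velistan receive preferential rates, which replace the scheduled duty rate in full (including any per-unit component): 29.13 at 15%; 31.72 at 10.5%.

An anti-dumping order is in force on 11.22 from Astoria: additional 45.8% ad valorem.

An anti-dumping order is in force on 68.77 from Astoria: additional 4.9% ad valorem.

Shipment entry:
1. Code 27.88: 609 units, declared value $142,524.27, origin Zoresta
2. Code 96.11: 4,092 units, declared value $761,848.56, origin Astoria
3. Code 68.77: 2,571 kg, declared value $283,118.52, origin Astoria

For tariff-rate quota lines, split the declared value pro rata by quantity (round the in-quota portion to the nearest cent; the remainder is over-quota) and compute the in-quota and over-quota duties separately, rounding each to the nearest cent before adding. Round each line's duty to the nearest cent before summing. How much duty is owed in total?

$99,141.60

Line 1 (27.88, Zoresta, 609 units, $142,524.27):
Base rate for 27.88 is 18.5%.
Duty = $142,524.27 × 18.5% = $26,366.99.
Line 2 (96.11, Astoria, 4,092 units, $761,848.56):
Code 96.11 is under a tariff-rate quota (threshold 3,698 units). In-quota: 3,698 units at 5%; over-quota: 394 units at 16%.
Pro-rata value split: in-quota = $761,848.56 × 3,698/4,092 = $688,493.64; over-quota = $761,848.56 − $688,493.64 = $73,354.92.
In-quota duty = $688,493.64 × 5% = $34,424.68. Over-quota duty = $73,354.92 × 16% = $11,736.79.
Line duty = $34,424.68 + $11,736.79 = $46,161.47.
Line 3 (68.77, Astoria, 2,571 kg, $283,118.52):
Base rate for 68.77 is 4.5%.
Additional duty on 68.77 from Astoria: +4.9%. Applied ad valorem rate: 4.5% + 4.9% = 9.4%.
Duty = $283,118.52 × 9.4% = $26,613.14.
Total = $26,366.99 + $46,161.47 + $26,613.14 = $99,141.60.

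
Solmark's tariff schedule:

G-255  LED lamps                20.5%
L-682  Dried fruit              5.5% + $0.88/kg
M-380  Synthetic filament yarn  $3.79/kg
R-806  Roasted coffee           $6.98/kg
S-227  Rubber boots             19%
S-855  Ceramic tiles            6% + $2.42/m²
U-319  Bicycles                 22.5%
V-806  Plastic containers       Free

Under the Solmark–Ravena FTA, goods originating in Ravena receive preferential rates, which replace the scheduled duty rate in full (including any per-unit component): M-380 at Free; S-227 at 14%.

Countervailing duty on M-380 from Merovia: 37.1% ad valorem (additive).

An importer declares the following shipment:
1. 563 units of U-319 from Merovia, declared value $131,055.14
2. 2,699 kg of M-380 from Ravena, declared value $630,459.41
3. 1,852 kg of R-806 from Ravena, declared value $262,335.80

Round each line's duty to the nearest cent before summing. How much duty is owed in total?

Line 1 (U-319, Merovia, 563 units, $131,055.14):
Base rate for U-319 is 22.5%.
Duty = $131,055.14 × 22.5% = $29,487.41.
Line 2 (M-380, Ravena, 2,699 kg, $630,459.41):
Base rate for M-380 is $3.79/kg.
Origin Ravena qualifies under the Solmark–Ravena agreement and M-380 is covered: preferential rate Free applies instead.
The additional-duty order on M-380 targets Merovia, not Ravena; it does not apply.
Duty = $630,459.41 × 0% = $0.00.
Line 3 (R-806, Ravena, 1,852 kg, $262,335.80):
Base rate for R-806 is $6.98/kg.
Origin Ravena is the FTA partner but R-806 is not on the preference list; base rate stands.
Duty = 1,852 × $6.98 = $12,926.96.
Total = $29,487.41 + $0.00 + $12,926.96 = $42,414.37.

$42,414.37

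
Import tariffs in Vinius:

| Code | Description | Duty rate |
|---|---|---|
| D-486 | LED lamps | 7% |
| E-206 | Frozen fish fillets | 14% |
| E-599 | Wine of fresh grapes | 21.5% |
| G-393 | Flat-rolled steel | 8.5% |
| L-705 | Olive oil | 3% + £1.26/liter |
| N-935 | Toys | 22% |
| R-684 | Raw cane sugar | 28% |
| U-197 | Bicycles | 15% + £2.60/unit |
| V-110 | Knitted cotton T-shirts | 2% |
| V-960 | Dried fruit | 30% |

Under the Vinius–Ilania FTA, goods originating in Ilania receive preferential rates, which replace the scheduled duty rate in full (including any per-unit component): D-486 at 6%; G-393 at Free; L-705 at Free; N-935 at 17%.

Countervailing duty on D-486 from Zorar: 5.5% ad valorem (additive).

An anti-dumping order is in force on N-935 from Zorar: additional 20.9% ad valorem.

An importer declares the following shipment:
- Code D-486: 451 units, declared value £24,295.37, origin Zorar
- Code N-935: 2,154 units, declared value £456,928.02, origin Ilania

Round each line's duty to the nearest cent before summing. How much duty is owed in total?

£80,714.68

Line 1 (D-486, Zorar, 451 units, £24,295.37):
Base rate for D-486 is 7%.
D-486 has an FTA preferential rate, but origin Zorar is not Ilania; base rate stands.
Additional duty on D-486 from Zorar: +5.5%. Applied ad valorem rate: 7% + 5.5% = 12.5%.
Duty = £24,295.37 × 12.5% = £3,036.92.
Line 2 (N-935, Ilania, 2,154 units, £456,928.02):
Base rate for N-935 is 22%.
Origin Ilania qualifies under the Vinius–Ilania agreement and N-935 is covered: preferential rate 17% applies instead.
The additional-duty order on N-935 targets Zorar, not Ilania; it does not apply.
Duty = £456,928.02 × 17% = £77,677.76.
Total = £3,036.92 + £77,677.76 = £80,714.68.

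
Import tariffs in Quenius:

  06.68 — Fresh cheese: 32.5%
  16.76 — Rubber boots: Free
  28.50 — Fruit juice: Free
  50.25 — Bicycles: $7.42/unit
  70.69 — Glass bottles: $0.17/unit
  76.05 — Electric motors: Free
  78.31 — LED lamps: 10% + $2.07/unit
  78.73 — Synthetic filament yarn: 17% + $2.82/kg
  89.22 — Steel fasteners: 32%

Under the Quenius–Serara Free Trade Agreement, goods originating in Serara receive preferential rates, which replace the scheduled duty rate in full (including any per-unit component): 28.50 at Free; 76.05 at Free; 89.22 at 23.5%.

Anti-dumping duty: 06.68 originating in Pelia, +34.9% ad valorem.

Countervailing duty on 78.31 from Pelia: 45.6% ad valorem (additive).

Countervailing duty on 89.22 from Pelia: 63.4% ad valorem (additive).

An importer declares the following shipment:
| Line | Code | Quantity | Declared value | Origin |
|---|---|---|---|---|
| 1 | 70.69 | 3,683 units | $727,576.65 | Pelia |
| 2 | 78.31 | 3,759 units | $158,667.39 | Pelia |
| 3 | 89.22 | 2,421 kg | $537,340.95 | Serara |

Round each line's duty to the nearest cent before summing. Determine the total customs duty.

Line 1 (70.69, Pelia, 3,683 units, $727,576.65):
Base rate for 70.69 is $0.17/unit.
Duty = 3,683 × $0.17 = $626.11.
Line 2 (78.31, Pelia, 3,759 units, $158,667.39):
Base rate for 78.31 is 10% + $2.07/unit.
Additional duty on 78.31 from Pelia: +45.6%. Applied ad valorem rate: 10% + 45.6% = 55.6%.
Duty = $158,667.39 × 55.6% + 3,759 × $2.07 = $96,000.20.
Line 3 (89.22, Serara, 2,421 kg, $537,340.95):
Base rate for 89.22 is 32%.
Origin Serara qualifies under the Quenius–Serara agreement and 89.22 is covered: preferential rate 23.5% applies instead.
The additional-duty order on 89.22 targets Pelia, not Serara; it does not apply.
Duty = $537,340.95 × 23.5% = $126,275.12.
Total = $626.11 + $96,000.20 + $126,275.12 = $222,901.43.

$222,901.43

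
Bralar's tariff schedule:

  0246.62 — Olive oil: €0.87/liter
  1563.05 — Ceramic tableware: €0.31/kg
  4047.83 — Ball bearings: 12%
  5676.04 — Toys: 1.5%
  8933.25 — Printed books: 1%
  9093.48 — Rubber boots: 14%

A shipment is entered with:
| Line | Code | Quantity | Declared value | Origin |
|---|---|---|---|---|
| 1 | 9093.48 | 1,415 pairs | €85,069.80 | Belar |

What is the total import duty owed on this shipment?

€11,909.77

Line 1 (9093.48, Belar, 1,415 pairs, €85,069.80):
Base rate for 9093.48 is 14%.
Duty = €85,069.80 × 14% = €11,909.77.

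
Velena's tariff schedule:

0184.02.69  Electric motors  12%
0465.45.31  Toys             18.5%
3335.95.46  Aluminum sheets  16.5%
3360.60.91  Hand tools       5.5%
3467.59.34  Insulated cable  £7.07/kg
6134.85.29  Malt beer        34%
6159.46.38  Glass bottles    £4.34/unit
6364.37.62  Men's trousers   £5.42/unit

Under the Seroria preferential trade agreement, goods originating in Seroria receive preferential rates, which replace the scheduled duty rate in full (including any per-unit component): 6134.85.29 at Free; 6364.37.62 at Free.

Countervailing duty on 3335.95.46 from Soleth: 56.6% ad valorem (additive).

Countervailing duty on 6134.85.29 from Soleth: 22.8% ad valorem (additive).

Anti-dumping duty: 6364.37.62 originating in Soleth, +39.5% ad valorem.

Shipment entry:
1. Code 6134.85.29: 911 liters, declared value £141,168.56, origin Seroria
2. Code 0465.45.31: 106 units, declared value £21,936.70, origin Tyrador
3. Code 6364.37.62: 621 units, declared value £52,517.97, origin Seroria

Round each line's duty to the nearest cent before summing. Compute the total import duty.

£4,058.29

Line 1 (6134.85.29, Seroria, 911 liters, £141,168.56):
Base rate for 6134.85.29 is 34%.
Origin Seroria qualifies under the Velena–Seroria agreement and 6134.85.29 is covered: preferential rate Free applies instead.
The additional-duty order on 6134.85.29 targets Soleth, not Seroria; it does not apply.
Duty = £141,168.56 × 0% = £0.00.
Line 2 (0465.45.31, Tyrador, 106 units, £21,936.70):
Base rate for 0465.45.31 is 18.5%.
Duty = £21,936.70 × 18.5% = £4,058.29.
Line 3 (6364.37.62, Seroria, 621 units, £52,517.97):
Base rate for 6364.37.62 is £5.42/unit.
Origin Seroria qualifies under the Velena–Seroria agreement and 6364.37.62 is covered: preferential rate Free applies instead.
The additional-duty order on 6364.37.62 targets Soleth, not Seroria; it does not apply.
Duty = £52,517.97 × 0% = £0.00.
Total = £0.00 + £4,058.29 + £0.00 = £4,058.29.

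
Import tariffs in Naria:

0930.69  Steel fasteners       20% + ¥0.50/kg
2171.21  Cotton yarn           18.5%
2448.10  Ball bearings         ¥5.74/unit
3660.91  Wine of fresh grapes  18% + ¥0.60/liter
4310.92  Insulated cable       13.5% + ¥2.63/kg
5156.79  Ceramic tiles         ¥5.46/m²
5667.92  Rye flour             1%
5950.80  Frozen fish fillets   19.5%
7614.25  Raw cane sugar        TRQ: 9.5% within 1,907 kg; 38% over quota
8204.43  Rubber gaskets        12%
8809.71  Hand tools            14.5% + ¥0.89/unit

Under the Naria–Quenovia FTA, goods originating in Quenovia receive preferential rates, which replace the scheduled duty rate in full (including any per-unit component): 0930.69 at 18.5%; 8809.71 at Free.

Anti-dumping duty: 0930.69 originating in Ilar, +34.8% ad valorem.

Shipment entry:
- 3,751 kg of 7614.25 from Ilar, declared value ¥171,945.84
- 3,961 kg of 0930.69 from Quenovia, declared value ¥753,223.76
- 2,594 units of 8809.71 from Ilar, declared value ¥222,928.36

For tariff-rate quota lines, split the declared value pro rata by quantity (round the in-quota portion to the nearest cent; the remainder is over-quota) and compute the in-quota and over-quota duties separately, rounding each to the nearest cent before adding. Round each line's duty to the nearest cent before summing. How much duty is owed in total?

¥214,405.27

Line 1 (7614.25, Ilar, 3,751 kg, ¥171,945.84):
Code 7614.25 is under a tariff-rate quota (threshold 1,907 kg). In-quota: 1,907 kg at 9.5%; over-quota: 1,844 kg at 38%.
Pro-rata value split: in-quota = ¥171,945.84 × 1,907/3,751 = ¥87,416.88; over-quota = ¥171,945.84 − ¥87,416.88 = ¥84,528.96.
In-quota duty = ¥87,416.88 × 9.5% = ¥8,304.60. Over-quota duty = ¥84,528.96 × 38% = ¥32,121.00.
Line duty = ¥8,304.60 + ¥32,121.00 = ¥40,425.60.
Line 2 (0930.69, Quenovia, 3,961 kg, ¥753,223.76):
Base rate for 0930.69 is 20% + ¥0.50/kg.
Origin Quenovia qualifies under the Naria–Quenovia agreement and 0930.69 is covered: preferential rate 18.5% applies instead.
The additional-duty order on 0930.69 targets Ilar, not Quenovia; it does not apply.
Duty = ¥753,223.76 × 18.5% = ¥139,346.40.
Line 3 (8809.71, Ilar, 2,594 units, ¥222,928.36):
Base rate for 8809.71 is 14.5% + ¥0.89/unit.
8809.71 has an FTA preferential rate, but origin Ilar is not Quenovia; base rate stands.
Duty = ¥222,928.36 × 14.5% + 2,594 × ¥0.89 = ¥34,633.27.
Total = ¥40,425.60 + ¥139,346.40 + ¥34,633.27 = ¥214,405.27.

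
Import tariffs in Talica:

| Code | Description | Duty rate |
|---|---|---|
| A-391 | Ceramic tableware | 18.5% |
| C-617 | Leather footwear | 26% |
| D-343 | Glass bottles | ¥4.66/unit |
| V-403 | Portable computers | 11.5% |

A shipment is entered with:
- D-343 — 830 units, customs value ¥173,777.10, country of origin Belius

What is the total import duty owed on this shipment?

Line 1 (D-343, Belius, 830 units, ¥173,777.10):
Base rate for D-343 is ¥4.66/unit.
Duty = 830 × ¥4.66 = ¥3,867.80.

¥3,867.80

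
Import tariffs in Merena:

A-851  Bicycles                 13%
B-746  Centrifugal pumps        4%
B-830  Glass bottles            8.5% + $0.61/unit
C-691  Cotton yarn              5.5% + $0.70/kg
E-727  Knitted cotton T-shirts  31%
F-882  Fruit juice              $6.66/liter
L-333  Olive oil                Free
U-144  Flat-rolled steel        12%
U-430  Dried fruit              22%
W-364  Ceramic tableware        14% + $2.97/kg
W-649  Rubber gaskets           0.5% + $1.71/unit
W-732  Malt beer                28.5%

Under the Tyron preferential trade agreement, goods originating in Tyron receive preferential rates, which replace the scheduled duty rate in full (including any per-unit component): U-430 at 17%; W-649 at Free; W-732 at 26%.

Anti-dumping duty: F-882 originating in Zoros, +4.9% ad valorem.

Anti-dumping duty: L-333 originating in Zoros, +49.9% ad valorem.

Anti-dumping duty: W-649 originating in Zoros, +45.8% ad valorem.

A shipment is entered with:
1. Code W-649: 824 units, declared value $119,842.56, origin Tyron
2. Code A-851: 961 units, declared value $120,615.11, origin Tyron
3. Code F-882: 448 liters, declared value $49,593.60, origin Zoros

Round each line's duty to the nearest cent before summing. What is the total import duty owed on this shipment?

Line 1 (W-649, Tyron, 824 units, $119,842.56):
Base rate for W-649 is 0.5% + $1.71/unit.
Origin Tyron qualifies under the Merena–Tyron agreement and W-649 is covered: preferential rate Free applies instead.
The additional-duty order on W-649 targets Zoros, not Tyron; it does not apply.
Duty = $119,842.56 × 0% = $0.00.
Line 2 (A-851, Tyron, 961 units, $120,615.11):
Base rate for A-851 is 13%.
Origin Tyron is the FTA partner but A-851 is not on the preference list; base rate stands.
Duty = $120,615.11 × 13% = $15,679.96.
Line 3 (F-882, Zoros, 448 liters, $49,593.60):
Base rate for F-882 is $6.66/liter.
Additional duty on F-882 from Zoros: +4.9% ad valorem. Applied ad valorem rate = 4.9%.
Duty = $49,593.60 × 4.9% + 448 × $6.66 = $5,413.77.
Total = $0.00 + $15,679.96 + $5,413.77 = $21,093.73.

$21,093.73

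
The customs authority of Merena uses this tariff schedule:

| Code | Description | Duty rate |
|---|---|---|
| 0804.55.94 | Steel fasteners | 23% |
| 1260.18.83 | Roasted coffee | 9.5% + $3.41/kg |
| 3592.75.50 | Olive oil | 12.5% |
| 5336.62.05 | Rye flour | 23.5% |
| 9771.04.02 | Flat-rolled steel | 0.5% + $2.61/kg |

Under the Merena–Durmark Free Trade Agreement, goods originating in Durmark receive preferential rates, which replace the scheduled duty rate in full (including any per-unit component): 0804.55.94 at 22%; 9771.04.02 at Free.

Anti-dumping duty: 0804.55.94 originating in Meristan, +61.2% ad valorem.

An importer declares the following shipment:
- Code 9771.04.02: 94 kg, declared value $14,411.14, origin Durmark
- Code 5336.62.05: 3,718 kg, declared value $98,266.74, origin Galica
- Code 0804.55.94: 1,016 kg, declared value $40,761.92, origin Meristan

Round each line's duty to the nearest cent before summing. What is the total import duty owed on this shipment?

Line 1 (9771.04.02, Durmark, 94 kg, $14,411.14):
Base rate for 9771.04.02 is 0.5% + $2.61/kg.
Origin Durmark qualifies under the Merena–Durmark agreement and 9771.04.02 is covered: preferential rate Free applies instead.
Duty = $14,411.14 × 0% = $0.00.
Line 2 (5336.62.05, Galica, 3,718 kg, $98,266.74):
Base rate for 5336.62.05 is 23.5%.
Duty = $98,266.74 × 23.5% = $23,092.68.
Line 3 (0804.55.94, Meristan, 1,016 kg, $40,761.92):
Base rate for 0804.55.94 is 23%.
0804.55.94 has an FTA preferential rate, but origin Meristan is not Durmark; base rate stands.
Additional duty on 0804.55.94 from Meristan: +61.2%. Applied ad valorem rate: 23% + 61.2% = 84.2%.
Duty = $40,761.92 × 84.2% = $34,321.54.
Total = $0.00 + $23,092.68 + $34,321.54 = $57,414.22.

$57,414.22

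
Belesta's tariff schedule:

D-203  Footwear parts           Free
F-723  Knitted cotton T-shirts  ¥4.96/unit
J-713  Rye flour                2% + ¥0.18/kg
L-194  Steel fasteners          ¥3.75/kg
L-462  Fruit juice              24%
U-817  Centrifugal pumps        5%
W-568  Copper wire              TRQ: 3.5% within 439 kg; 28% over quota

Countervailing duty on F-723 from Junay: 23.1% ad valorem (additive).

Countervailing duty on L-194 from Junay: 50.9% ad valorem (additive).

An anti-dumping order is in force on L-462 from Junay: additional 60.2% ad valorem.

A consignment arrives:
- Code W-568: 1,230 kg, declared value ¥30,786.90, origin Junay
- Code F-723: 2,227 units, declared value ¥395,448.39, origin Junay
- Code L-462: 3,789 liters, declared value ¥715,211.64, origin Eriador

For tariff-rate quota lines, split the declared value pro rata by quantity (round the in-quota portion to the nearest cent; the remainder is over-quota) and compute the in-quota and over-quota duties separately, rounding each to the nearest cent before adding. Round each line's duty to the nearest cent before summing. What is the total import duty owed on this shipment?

Line 1 (W-568, Junay, 1,230 kg, ¥30,786.90):
Code W-568 is under a tariff-rate quota (threshold 439 kg). In-quota: 439 kg at 3.5%; over-quota: 791 kg at 28%.
Pro-rata value split: in-quota = ¥30,786.90 × 439/1,230 = ¥10,988.17; over-quota = ¥30,786.90 − ¥10,988.17 = ¥19,798.73.
In-quota duty = ¥10,988.17 × 3.5% = ¥384.59. Over-quota duty = ¥19,798.73 × 28% = ¥5,543.64.
Line duty = ¥384.59 + ¥5,543.64 = ¥5,928.23.
Line 2 (F-723, Junay, 2,227 units, ¥395,448.39):
Base rate for F-723 is ¥4.96/unit.
Additional duty on F-723 from Junay: +23.1% ad valorem. Applied ad valorem rate = 23.1%.
Duty = ¥395,448.39 × 23.1% + 2,227 × ¥4.96 = ¥102,394.50.
Line 3 (L-462, Eriador, 3,789 liters, ¥715,211.64):
Base rate for L-462 is 24%.
The additional-duty order on L-462 targets Junay, not Eriador; it does not apply.
Duty = ¥715,211.64 × 24% = ¥171,650.79.
Total = ¥5,928.23 + ¥102,394.50 + ¥171,650.79 = ¥279,973.52.

¥279,973.52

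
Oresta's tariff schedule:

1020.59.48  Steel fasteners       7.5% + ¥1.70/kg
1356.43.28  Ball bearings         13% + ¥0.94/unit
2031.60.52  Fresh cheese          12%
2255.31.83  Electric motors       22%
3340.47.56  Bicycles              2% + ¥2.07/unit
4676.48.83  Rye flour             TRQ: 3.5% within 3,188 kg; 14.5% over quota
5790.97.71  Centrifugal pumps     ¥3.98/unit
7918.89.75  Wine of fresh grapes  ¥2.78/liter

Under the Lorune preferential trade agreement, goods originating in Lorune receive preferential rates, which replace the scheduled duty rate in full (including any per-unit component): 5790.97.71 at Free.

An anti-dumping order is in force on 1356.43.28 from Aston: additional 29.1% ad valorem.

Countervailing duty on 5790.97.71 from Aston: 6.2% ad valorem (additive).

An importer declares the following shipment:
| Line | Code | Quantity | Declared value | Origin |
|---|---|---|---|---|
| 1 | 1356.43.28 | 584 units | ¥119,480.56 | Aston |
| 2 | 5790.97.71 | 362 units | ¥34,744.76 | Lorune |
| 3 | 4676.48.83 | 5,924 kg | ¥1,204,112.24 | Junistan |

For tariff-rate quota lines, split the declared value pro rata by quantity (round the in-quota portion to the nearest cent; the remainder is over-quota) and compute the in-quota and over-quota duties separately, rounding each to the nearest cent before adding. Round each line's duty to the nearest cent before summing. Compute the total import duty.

Line 1 (1356.43.28, Aston, 584 units, ¥119,480.56):
Base rate for 1356.43.28 is 13% + ¥0.94/unit.
Additional duty on 1356.43.28 from Aston: +29.1%. Applied ad valorem rate: 13% + 29.1% = 42.1%.
Duty = ¥119,480.56 × 42.1% + 584 × ¥0.94 = ¥50,850.28.
Line 2 (5790.97.71, Lorune, 362 units, ¥34,744.76):
Base rate for 5790.97.71 is ¥3.98/unit.
Origin Lorune qualifies under the Oresta–Lorune agreement and 5790.97.71 is covered: preferential rate Free applies instead.
The additional-duty order on 5790.97.71 targets Aston, not Lorune; it does not apply.
Duty = ¥34,744.76 × 0% = ¥0.00.
Line 3 (4676.48.83, Junistan, 5,924 kg, ¥1,204,112.24):
Code 4676.48.83 is under a tariff-rate quota (threshold 3,188 kg). In-quota: 3,188 kg at 3.5%; over-quota: 2,736 kg at 14.5%.
Pro-rata value split: in-quota = ¥1,204,112.24 × 3,188/5,924 = ¥647,992.88; over-quota = ¥1,204,112.24 − ¥647,992.88 = ¥556,119.36.
In-quota duty = ¥647,992.88 × 3.5% = ¥22,679.75. Over-quota duty = ¥556,119.36 × 14.5% = ¥80,637.31.
Line duty = ¥22,679.75 + ¥80,637.31 = ¥103,317.06.
Total = ¥50,850.28 + ¥0.00 + ¥103,317.06 = ¥154,167.34.

¥154,167.34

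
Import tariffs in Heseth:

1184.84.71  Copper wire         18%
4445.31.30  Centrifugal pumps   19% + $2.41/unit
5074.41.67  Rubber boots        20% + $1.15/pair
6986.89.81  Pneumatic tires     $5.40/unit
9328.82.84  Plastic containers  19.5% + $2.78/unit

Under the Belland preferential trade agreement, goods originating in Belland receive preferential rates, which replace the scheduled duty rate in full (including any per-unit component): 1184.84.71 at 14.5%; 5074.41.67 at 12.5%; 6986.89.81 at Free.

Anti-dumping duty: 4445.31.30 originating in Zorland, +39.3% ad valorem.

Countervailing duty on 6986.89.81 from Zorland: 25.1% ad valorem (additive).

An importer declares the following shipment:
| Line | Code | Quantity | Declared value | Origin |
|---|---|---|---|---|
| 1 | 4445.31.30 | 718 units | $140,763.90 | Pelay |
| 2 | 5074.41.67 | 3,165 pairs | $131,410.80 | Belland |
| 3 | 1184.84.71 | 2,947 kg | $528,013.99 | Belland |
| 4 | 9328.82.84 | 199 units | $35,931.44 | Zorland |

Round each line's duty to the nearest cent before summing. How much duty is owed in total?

Line 1 (4445.31.30, Pelay, 718 units, $140,763.90):
Base rate for 4445.31.30 is 19% + $2.41/unit.
The additional-duty order on 4445.31.30 targets Zorland, not Pelay; it does not apply.
Duty = $140,763.90 × 19% + 718 × $2.41 = $28,475.52.
Line 2 (5074.41.67, Belland, 3,165 pairs, $131,410.80):
Base rate for 5074.41.67 is 20% + $1.15/pair.
Origin Belland qualifies under the Heseth–Belland agreement and 5074.41.67 is covered: preferential rate 12.5% applies instead.
Duty = $131,410.80 × 12.5% = $16,426.35.
Line 3 (1184.84.71, Belland, 2,947 kg, $528,013.99):
Base rate for 1184.84.71 is 18%.
Origin Belland qualifies under the Heseth–Belland agreement and 1184.84.71 is covered: preferential rate 14.5% applies instead.
Duty = $528,013.99 × 14.5% = $76,562.03.
Line 4 (9328.82.84, Zorland, 199 units, $35,931.44):
Base rate for 9328.82.84 is 19.5% + $2.78/unit.
Duty = $35,931.44 × 19.5% + 199 × $2.78 = $7,559.85.
Total = $28,475.52 + $16,426.35 + $76,562.03 + $7,559.85 = $129,023.75.

$129,023.75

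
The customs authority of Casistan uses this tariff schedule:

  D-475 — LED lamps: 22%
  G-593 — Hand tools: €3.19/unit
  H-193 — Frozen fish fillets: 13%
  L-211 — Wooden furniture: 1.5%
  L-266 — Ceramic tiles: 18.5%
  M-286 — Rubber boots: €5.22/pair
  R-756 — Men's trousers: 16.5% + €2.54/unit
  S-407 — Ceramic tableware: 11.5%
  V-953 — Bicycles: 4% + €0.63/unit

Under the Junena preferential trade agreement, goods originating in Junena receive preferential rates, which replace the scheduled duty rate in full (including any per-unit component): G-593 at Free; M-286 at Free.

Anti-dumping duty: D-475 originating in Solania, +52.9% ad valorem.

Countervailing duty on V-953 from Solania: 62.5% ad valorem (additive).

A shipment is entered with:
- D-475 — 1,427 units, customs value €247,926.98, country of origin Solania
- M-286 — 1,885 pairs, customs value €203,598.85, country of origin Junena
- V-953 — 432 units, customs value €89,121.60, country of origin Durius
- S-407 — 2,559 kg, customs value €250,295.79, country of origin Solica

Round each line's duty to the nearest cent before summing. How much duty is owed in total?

Line 1 (D-475, Solania, 1,427 units, €247,926.98):
Base rate for D-475 is 22%.
Additional duty on D-475 from Solania: +52.9%. Applied ad valorem rate: 22% + 52.9% = 74.9%.
Duty = €247,926.98 × 74.9% = €185,697.31.
Line 2 (M-286, Junena, 1,885 pairs, €203,598.85):
Base rate for M-286 is €5.22/pair.
Origin Junena qualifies under the Casistan–Junena agreement and M-286 is covered: preferential rate Free applies instead.
Duty = €203,598.85 × 0% = €0.00.
Line 3 (V-953, Durius, 432 units, €89,121.60):
Base rate for V-953 is 4% + €0.63/unit.
The additional-duty order on V-953 targets Solania, not Durius; it does not apply.
Duty = €89,121.60 × 4% + 432 × €0.63 = €3,837.02.
Line 4 (S-407, Solica, 2,559 kg, €250,295.79):
Base rate for S-407 is 11.5%.
Duty = €250,295.79 × 11.5% = €28,784.02.
Total = €185,697.31 + €0.00 + €3,837.02 + €28,784.02 = €218,318.35.

€218,318.35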